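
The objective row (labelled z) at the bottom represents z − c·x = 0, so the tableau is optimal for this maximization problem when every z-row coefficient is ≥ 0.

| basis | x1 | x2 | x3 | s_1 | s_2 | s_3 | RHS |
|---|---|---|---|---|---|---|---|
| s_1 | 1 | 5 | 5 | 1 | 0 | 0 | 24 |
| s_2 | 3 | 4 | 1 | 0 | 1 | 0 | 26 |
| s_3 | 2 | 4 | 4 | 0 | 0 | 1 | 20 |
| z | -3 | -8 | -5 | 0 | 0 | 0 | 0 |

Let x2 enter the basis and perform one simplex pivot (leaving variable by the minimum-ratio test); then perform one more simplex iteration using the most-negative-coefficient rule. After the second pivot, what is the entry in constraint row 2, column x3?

Ratio test on column x2 — row 1: 24/5 = 24/5; row 2: 26/4 = 13/2; row 3: 20/4 = 5. Minimum is 24/5 at row 1 (s_1 leaves); pivot element 5.
Divide row 1 by 5; eliminate column x2 from the other rows.
Second iteration: most negative z-row entry is -7/5 in column x1, so x1 enters.
Ratio test on column x1 — row 1: (24/5)/(1/5) = 24; row 2: (34/5)/(11/5) = 34/11; row 3: (4/5)/(6/5) = 2/3. Minimum is 2/3 at row 3 (s_3 leaves); pivot element 6/5.
Divide row 3 by 6/5; eliminate column x1 from the other rows.
After both pivots, the entry at constraint row 2, column x3 is -3.

-3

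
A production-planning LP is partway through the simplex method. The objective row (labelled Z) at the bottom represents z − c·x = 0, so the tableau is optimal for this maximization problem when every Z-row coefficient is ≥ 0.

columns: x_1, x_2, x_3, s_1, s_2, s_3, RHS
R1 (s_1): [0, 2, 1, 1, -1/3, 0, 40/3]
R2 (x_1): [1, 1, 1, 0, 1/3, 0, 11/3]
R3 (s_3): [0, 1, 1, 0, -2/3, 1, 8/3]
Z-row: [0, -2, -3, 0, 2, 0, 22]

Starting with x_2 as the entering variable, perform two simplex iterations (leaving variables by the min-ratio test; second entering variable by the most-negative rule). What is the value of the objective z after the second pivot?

Ratio test on column x_2 — row 1: (40/3)/2 = 20/3; row 2: (11/3)/1 = 11/3; row 3: (8/3)/1 = 8/3. Minimum is 8/3 at row 3 (s_3 leaves); pivot element 1.
Pivot on row 3; the Z-row RHS becomes 22 − (-2)·(8/3) = 82/3.
Next entering variable (most negative Z-row entry -1): x_3.
Ratio test on column x_3 — row 1: entry -1 ≤ 0; row 2: entry 0 ≤ 0; row 3: (8/3)/1 = 8/3. Minimum is 8/3 at row 3 (x_2 leaves); pivot element 1.
After the second pivot the Z-row RHS is 82/3 − (-1)·(8/3) = 30.

30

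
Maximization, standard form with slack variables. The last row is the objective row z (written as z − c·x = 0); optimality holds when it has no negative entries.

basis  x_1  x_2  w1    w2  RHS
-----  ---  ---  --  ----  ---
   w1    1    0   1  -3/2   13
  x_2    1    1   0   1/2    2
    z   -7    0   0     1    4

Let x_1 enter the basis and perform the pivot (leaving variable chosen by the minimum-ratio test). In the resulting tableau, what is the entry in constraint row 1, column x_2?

-1

Ratio test on column x_1 — row 1: 13/1 = 13; row 2: 2/1 = 2. Minimum is 2 at row 2 (x_2 leaves); pivot element 1.
Divide row 2 by 1; eliminate column x_1 from the other rows.
Row 1 update in column x_2: 0 − 1·1 = -1.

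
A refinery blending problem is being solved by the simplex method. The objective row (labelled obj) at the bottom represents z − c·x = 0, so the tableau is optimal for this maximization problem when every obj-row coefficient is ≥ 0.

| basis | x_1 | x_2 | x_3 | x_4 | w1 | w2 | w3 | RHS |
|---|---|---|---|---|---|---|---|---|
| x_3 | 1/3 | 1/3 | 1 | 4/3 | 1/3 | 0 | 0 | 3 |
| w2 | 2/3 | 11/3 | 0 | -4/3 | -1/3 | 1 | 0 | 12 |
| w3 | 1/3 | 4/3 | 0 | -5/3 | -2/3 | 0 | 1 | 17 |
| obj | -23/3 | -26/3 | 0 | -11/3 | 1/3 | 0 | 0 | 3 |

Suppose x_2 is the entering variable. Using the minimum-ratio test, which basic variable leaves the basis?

w2

Column x_2 entries and ratios — x_3: 3/(1/3) = 9; w2: 12/(11/3) = 36/11; w3: 17/(4/3) = 51/4.
Smallest ratio is 36/11 in the row of w2, so w2 leaves.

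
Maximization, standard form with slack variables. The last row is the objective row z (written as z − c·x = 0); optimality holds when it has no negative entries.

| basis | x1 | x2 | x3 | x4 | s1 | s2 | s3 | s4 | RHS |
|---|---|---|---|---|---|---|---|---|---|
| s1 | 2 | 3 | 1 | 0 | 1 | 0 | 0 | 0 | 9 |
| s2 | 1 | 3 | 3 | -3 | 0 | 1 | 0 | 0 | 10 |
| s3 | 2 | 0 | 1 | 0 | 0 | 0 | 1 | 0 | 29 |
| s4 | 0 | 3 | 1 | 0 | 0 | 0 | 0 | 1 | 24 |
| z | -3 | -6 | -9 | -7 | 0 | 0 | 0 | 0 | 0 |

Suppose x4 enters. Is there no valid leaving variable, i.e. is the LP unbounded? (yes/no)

yes

Every constraint-row entry in column x4 is ≤ 0, so increasing x4 is unbounded.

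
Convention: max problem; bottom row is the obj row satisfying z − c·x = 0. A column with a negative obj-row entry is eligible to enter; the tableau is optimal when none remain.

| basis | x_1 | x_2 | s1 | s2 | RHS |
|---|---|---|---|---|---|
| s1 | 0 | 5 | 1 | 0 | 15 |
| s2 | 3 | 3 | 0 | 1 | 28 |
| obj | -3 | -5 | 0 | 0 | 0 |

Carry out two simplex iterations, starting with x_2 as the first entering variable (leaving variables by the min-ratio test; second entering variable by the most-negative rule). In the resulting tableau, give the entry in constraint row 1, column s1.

1/5

Ratio test on column x_2 — row 1: 15/5 = 3; row 2: 28/3 = 28/3. Minimum is 3 at row 1 (s1 leaves); pivot element 5.
Divide row 1 by 5; eliminate column x_2 from the other rows.
Second iteration: most negative obj-row entry is -3 in column x_1, so x_1 enters.
Ratio test on column x_1 — row 1: entry 0 ≤ 0; row 2: 19/3 = 19/3. Minimum is 19/3 at row 2 (s2 leaves); pivot element 3.
Divide row 2 by 3; eliminate column x_1 from the other rows.
After both pivots, the entry at constraint row 1, column s1 is 1/5.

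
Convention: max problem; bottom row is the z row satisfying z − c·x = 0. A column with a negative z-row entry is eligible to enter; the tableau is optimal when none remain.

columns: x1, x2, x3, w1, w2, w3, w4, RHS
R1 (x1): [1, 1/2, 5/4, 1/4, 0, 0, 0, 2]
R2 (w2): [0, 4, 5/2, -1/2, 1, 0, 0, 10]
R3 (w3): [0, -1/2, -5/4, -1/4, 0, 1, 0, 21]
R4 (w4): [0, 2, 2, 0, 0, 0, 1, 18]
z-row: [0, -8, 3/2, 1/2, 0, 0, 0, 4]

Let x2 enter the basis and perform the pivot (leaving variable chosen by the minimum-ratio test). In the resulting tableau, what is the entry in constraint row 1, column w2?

Ratio test on column x2 — row 1: 2/(1/2) = 4; row 2: 10/4 = 5/2; row 3: entry -1/2 ≤ 0; row 4: 18/2 = 9. Minimum is 5/2 at row 2 (w2 leaves); pivot element 4.
Divide row 2 by 4; eliminate column x2 from the other rows.
Row 1 update in column w2: 0 − (1/2)·(1/4) = -1/8.

-1/8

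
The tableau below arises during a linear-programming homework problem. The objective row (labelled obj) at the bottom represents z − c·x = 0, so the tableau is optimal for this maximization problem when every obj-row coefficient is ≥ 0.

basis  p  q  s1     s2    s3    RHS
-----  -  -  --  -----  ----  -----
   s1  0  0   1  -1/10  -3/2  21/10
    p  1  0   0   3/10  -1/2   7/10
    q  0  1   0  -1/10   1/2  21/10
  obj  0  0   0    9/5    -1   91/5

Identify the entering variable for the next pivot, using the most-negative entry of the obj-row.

Negative obj-row entries: s3: -1.
The most negative is -1 in column s3, so s3 enters.

s3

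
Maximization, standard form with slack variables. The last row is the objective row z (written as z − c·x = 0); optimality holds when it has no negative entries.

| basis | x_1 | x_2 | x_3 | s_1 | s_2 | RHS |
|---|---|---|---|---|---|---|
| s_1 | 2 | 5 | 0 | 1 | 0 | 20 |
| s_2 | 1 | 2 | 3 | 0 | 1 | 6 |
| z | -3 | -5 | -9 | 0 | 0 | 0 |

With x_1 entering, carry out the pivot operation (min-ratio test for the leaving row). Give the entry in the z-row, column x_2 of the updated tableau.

Ratio test on column x_1 — row 1: 20/2 = 10; row 2: 6/1 = 6. Minimum is 6 at row 2 (s_2 leaves); pivot element 1.
Divide row 2 by 1; eliminate column x_1 from the other rows.
z-row update in column x_2: -5 − (-3)·2 = 1.

1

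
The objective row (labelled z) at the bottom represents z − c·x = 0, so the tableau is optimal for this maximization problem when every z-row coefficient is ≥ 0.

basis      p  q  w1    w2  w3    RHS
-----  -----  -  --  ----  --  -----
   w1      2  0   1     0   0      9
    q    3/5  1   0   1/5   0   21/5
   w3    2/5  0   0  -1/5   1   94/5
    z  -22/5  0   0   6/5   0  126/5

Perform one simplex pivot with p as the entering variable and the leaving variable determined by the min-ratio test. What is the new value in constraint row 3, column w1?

Ratio test on column p — row 1: 9/2 = 9/2; row 2: (21/5)/(3/5) = 7; row 3: (94/5)/(2/5) = 47. Minimum is 9/2 at row 1 (w1 leaves); pivot element 2.
Divide row 1 by 2; eliminate column p from the other rows.
Row 3 update in column w1: 0 − (2/5)·(1/2) = -1/5.

-1/5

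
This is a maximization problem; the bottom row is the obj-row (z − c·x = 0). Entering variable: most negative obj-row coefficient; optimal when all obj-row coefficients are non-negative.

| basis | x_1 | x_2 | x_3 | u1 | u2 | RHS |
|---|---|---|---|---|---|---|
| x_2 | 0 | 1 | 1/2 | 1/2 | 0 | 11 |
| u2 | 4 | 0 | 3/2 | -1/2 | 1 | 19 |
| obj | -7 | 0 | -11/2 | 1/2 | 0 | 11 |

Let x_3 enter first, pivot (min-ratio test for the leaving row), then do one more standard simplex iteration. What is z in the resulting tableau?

Ratio test on column x_3 — row 1: 11/(1/2) = 22; row 2: 19/(3/2) = 38/3. Minimum is 38/3 at row 2 (u2 leaves); pivot element 3/2.
Pivot on row 2; the obj-row RHS becomes 11 − (-11/2)·(38/3) = 242/3.
Next entering variable (most negative obj-row entry -4/3): u1.
Ratio test on column u1 — row 1: (14/3)/(2/3) = 7; row 2: entry -1/3 ≤ 0. Minimum is 7 at row 1 (x_2 leaves); pivot element 2/3.
After the second pivot the obj-row RHS is 242/3 − (-4/3)·7 = 90.

90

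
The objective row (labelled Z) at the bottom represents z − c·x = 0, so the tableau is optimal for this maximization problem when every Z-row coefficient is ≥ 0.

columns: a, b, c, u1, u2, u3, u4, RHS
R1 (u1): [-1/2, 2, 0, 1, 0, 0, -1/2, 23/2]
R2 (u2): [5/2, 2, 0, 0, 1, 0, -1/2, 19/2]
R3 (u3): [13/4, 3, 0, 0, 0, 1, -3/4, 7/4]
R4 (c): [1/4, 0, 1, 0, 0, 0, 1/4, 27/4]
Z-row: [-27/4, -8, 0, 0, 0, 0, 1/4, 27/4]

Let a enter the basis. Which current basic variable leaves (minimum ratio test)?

u3

Column a entries and ratios — u1: -1/2 ≤ 0, skip; u2: (19/2)/(5/2) = 19/5; u3: (7/4)/(13/4) = 7/13; c: (27/4)/(1/4) = 27.
Smallest ratio is 7/13 in the row of u3, so u3 leaves.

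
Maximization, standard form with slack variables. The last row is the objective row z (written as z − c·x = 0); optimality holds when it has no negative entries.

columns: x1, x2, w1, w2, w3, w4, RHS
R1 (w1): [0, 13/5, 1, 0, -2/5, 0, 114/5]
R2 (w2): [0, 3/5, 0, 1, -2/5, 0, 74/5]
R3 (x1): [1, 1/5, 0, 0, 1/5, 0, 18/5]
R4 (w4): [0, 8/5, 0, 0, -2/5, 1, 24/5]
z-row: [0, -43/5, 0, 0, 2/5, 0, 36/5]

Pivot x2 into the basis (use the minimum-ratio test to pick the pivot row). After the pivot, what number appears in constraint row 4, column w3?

Ratio test on column x2 — row 1: (114/5)/(13/5) = 114/13; row 2: (74/5)/(3/5) = 74/3; row 3: (18/5)/(1/5) = 18; row 4: (24/5)/(8/5) = 3. Minimum is 3 at row 4 (w4 leaves); pivot element 8/5.
Divide row 4 by 8/5; eliminate column x2 from the other rows.
In the new row 4, the w3 entry is the old entry divided by the pivot: (-2/5)/(8/5) = -1/4.

-1/4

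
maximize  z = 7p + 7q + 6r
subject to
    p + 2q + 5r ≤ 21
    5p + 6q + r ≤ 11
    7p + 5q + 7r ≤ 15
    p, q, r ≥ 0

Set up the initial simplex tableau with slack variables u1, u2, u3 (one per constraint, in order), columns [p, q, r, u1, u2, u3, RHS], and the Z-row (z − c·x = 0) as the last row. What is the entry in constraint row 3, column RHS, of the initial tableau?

15

The RHS of constraint 3 is b_3 = 15.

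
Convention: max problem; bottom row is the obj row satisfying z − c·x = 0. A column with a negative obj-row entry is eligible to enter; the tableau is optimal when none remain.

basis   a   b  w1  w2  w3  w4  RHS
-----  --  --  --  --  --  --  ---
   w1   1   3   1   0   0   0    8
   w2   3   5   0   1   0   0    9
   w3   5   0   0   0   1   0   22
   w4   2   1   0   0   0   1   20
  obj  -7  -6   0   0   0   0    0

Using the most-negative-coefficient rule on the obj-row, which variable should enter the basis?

Negative obj-row entries: a: -7, b: -6.
The most negative is -7 in column a, so a enters.

a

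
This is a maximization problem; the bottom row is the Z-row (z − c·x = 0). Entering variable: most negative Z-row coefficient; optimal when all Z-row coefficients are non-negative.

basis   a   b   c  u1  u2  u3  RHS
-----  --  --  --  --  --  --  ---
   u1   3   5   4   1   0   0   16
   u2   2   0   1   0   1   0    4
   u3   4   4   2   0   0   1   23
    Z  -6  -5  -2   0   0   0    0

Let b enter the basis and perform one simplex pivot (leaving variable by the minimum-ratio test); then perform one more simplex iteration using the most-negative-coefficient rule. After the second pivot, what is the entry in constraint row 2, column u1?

Ratio test on column b — row 1: 16/5 = 16/5; row 2: entry 0 ≤ 0; row 3: 23/4 = 23/4. Minimum is 16/5 at row 1 (u1 leaves); pivot element 5.
Divide row 1 by 5; eliminate column b from the other rows.
Second iteration: most negative Z-row entry is -3 in column a, so a enters.
Ratio test on column a — row 1: (16/5)/(3/5) = 16/3; row 2: 4/2 = 2; row 3: (51/5)/(8/5) = 51/8. Minimum is 2 at row 2 (u2 leaves); pivot element 2.
Divide row 2 by 2; eliminate column a from the other rows.
After both pivots, the entry at constraint row 2, column u1 is 0.

0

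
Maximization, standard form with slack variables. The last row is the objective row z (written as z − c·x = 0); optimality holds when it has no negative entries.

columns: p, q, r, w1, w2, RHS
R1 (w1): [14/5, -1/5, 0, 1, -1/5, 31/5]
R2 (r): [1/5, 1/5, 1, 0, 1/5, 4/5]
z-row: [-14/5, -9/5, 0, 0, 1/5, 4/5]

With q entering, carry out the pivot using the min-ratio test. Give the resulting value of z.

Ratio test on column q — row 1: entry -1/5 ≤ 0; row 2: (4/5)/(1/5) = 4. Minimum is 4 at row 2 (r leaves); pivot element 1/5.
Pivot on row 2; the z-row RHS becomes 4/5 − (-9/5)·4 = 8.

8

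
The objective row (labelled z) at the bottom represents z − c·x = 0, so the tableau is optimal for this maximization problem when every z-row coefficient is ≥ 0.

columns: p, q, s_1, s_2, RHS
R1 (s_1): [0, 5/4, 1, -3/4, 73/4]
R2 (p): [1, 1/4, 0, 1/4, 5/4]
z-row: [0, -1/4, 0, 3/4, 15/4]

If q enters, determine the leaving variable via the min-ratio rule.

p

Column q entries and ratios — s_1: (73/4)/(5/4) = 73/5; p: (5/4)/(1/4) = 5.
Smallest ratio is 5 in the row of p, so p leaves.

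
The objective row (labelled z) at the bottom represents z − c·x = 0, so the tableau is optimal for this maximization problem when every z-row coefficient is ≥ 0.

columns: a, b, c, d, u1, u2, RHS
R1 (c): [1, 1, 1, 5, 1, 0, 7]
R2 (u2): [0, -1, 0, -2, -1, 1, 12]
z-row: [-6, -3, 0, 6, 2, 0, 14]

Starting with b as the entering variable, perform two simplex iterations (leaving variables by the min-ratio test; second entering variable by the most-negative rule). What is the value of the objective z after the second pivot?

56

Ratio test on column b — row 1: 7/1 = 7; row 2: entry -1 ≤ 0. Minimum is 7 at row 1 (c leaves); pivot element 1.
Pivot on row 1; the z-row RHS becomes 14 − (-3)·7 = 35.
Next entering variable (most negative z-row entry -3): a.
Ratio test on column a — row 1: 7/1 = 7; row 2: 19/1 = 19. Minimum is 7 at row 1 (b leaves); pivot element 1.
After the second pivot the z-row RHS is 35 − (-3)·7 = 56.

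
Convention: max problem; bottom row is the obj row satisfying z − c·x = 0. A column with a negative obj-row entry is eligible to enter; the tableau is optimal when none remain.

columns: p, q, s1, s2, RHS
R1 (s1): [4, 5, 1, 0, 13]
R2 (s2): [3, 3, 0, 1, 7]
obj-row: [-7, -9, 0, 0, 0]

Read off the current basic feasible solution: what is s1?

s1 is basic (row 1); its value is the RHS of that row, 13.

13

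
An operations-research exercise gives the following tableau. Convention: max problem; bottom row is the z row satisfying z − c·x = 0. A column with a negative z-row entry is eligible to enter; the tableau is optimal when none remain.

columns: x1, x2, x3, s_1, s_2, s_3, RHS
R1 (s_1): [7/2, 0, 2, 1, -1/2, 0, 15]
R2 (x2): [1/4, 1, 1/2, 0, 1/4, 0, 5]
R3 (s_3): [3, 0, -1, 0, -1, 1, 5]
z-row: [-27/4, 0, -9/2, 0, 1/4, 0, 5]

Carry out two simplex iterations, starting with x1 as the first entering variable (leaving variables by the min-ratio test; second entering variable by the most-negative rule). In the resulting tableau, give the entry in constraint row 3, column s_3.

Ratio test on column x1 — row 1: 15/(7/2) = 30/7; row 2: 5/(1/4) = 20; row 3: 5/3 = 5/3. Minimum is 5/3 at row 3 (s_3 leaves); pivot element 3.
Divide row 3 by 3; eliminate column x1 from the other rows.
Second iteration: most negative z-row entry is -27/4 in column x3, so x3 enters.
Ratio test on column x3 — row 1: (55/6)/(19/6) = 55/19; row 2: (55/12)/(7/12) = 55/7; row 3: entry -1/3 ≤ 0. Minimum is 55/19 at row 1 (s_1 leaves); pivot element 19/6.
Divide row 1 by 19/6; eliminate column x3 from the other rows.
After both pivots, the entry at constraint row 3, column s_3 is 4/19.

4/19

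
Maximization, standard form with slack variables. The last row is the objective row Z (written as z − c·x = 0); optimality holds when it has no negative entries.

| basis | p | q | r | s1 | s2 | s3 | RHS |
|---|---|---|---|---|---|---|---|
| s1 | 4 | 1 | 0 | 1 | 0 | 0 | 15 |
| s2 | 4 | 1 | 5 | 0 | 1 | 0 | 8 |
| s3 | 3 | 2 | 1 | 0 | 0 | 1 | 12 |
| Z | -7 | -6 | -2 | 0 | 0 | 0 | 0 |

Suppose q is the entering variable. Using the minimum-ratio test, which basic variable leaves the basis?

s3

Column q entries and ratios — s1: 15/1 = 15; s2: 8/1 = 8; s3: 12/2 = 6.
Smallest ratio is 6 in the row of s3, so s3 leaves.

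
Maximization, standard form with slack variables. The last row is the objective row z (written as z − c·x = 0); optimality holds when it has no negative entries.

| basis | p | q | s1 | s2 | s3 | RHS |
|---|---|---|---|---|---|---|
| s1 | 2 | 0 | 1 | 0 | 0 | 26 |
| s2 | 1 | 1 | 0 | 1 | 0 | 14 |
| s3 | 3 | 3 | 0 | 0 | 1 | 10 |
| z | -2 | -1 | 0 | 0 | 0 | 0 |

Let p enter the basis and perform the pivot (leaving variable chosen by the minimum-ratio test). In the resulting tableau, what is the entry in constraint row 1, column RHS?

Ratio test on column p — row 1: 26/2 = 13; row 2: 14/1 = 14; row 3: 10/3 = 10/3. Minimum is 10/3 at row 3 (s3 leaves); pivot element 3.
Divide row 3 by 3; eliminate column p from the other rows.
Row 1 update in column RHS: 26 − 2·(10/3) = 58/3.

58/3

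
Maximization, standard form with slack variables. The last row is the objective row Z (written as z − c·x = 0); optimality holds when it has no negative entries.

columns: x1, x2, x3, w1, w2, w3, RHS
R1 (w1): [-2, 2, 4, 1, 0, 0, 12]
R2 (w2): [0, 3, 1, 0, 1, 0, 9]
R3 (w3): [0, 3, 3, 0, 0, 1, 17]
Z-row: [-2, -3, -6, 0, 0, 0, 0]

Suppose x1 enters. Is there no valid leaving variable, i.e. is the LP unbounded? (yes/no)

Every constraint-row entry in column x1 is ≤ 0, so increasing x1 is unbounded.

yes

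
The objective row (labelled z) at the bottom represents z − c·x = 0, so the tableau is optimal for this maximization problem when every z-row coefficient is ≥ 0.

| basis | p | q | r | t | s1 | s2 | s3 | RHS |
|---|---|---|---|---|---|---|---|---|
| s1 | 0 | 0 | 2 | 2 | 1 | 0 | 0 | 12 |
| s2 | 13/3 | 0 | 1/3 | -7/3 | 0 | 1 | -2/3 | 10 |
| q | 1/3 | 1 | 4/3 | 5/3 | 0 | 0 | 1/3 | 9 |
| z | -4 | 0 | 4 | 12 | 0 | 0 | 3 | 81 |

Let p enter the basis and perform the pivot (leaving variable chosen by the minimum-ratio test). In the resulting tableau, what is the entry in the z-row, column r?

56/13

Ratio test on column p — row 1: entry 0 ≤ 0; row 2: 10/(13/3) = 30/13; row 3: 9/(1/3) = 27. Minimum is 30/13 at row 2 (s2 leaves); pivot element 13/3.
Divide row 2 by 13/3; eliminate column p from the other rows.
z-row update in column r: 4 − (-4)·(1/13) = 56/13.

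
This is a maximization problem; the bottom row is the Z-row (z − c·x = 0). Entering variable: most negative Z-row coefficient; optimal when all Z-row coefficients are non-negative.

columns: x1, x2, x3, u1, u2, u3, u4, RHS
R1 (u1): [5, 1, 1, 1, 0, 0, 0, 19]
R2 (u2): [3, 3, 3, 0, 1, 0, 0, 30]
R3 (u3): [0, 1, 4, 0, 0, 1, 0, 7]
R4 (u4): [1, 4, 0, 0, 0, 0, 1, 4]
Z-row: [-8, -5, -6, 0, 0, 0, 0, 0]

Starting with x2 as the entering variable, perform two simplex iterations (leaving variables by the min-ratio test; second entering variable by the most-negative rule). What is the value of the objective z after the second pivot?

Ratio test on column x2 — row 1: 19/1 = 19; row 2: 30/3 = 10; row 3: 7/1 = 7; row 4: 4/4 = 1. Minimum is 1 at row 4 (u4 leaves); pivot element 4.
Pivot on row 4; the Z-row RHS becomes 0 − (-5)·1 = 5.
Next entering variable (most negative Z-row entry -27/4): x1.
Ratio test on column x1 — row 1: 18/(19/4) = 72/19; row 2: 27/(9/4) = 12; row 3: entry -1/4 ≤ 0; row 4: 1/(1/4) = 4. Minimum is 72/19 at row 1 (u1 leaves); pivot element 19/4.
After the second pivot the Z-row RHS is 5 − (-27/4)·(72/19) = 581/19.

581/19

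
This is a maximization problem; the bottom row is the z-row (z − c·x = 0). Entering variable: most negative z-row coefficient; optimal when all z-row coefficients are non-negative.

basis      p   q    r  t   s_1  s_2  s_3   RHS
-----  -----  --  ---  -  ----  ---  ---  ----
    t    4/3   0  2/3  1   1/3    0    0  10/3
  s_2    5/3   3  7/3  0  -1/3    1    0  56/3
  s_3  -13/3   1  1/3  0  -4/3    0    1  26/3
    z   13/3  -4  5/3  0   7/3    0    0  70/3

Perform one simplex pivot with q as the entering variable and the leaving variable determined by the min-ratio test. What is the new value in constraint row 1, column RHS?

Ratio test on column q — row 1: entry 0 ≤ 0; row 2: (56/3)/3 = 56/9; row 3: (26/3)/1 = 26/3. Minimum is 56/9 at row 2 (s_2 leaves); pivot element 3.
Divide row 2 by 3; eliminate column q from the other rows.
Row 1 update in column RHS: 10/3 − 0·(56/9) = 10/3.

10/3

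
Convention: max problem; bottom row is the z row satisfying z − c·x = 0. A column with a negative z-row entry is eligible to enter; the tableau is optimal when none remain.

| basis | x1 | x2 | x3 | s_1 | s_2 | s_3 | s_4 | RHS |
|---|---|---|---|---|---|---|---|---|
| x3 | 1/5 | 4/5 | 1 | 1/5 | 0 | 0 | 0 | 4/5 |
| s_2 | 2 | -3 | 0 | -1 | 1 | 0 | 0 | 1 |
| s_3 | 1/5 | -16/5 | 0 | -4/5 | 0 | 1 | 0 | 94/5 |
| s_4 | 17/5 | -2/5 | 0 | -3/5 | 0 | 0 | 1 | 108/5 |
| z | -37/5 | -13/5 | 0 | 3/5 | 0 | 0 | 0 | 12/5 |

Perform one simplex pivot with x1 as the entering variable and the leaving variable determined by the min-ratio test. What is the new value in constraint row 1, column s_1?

Ratio test on column x1 — row 1: (4/5)/(1/5) = 4; row 2: 1/2 = 1/2; row 3: (94/5)/(1/5) = 94; row 4: (108/5)/(17/5) = 108/17. Minimum is 1/2 at row 2 (s_2 leaves); pivot element 2.
Divide row 2 by 2; eliminate column x1 from the other rows.
Row 1 update in column s_1: 1/5 − (1/5)·(-1/2) = 3/10.

3/10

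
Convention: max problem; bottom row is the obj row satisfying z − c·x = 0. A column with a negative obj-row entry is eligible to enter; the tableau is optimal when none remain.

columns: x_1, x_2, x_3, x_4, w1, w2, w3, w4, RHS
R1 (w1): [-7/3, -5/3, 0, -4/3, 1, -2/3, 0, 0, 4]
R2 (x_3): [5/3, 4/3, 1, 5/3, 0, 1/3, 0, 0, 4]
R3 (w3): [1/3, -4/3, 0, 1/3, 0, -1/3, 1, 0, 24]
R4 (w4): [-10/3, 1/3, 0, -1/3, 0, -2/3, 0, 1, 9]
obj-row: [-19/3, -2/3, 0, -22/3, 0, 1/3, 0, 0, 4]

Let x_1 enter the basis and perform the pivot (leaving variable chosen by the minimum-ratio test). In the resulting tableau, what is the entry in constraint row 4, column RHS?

Ratio test on column x_1 — row 1: entry -7/3 ≤ 0; row 2: 4/(5/3) = 12/5; row 3: 24/(1/3) = 72; row 4: entry -10/3 ≤ 0. Minimum is 12/5 at row 2 (x_3 leaves); pivot element 5/3.
Divide row 2 by 5/3; eliminate column x_1 from the other rows.
Row 4 update in column RHS: 9 − (-10/3)·(12/5) = 17.

17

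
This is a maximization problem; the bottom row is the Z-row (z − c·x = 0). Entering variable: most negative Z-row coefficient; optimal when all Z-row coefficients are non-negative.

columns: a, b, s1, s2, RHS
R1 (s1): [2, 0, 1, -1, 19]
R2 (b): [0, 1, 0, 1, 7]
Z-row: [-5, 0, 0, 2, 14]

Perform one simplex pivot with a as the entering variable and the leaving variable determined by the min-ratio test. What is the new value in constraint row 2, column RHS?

7

Ratio test on column a — row 1: 19/2 = 19/2; row 2: entry 0 ≤ 0. Minimum is 19/2 at row 1 (s1 leaves); pivot element 2.
Divide row 1 by 2; eliminate column a from the other rows.
Row 2 update in column RHS: 7 − 0·(19/2) = 7.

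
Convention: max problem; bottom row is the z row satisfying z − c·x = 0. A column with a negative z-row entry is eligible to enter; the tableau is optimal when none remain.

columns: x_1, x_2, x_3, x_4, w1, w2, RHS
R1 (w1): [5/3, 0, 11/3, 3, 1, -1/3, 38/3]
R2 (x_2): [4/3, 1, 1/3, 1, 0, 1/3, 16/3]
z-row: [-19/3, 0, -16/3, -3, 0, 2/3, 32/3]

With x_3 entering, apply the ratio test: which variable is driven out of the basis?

w1

Column x_3 entries and ratios — w1: (38/3)/(11/3) = 38/11; x_2: (16/3)/(1/3) = 16.
Smallest ratio is 38/11 in the row of w1, so w1 leaves.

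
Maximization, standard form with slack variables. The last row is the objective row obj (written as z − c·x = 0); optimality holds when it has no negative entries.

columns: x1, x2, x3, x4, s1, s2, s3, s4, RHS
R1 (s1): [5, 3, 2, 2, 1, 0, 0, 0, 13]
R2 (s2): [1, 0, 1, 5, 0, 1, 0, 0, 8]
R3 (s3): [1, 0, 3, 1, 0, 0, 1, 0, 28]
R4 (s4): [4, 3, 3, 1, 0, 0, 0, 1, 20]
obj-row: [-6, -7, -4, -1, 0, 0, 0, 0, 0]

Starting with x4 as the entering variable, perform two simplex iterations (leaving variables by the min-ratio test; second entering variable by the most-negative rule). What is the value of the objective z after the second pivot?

Ratio test on column x4 — row 1: 13/2 = 13/2; row 2: 8/5 = 8/5; row 3: 28/1 = 28; row 4: 20/1 = 20. Minimum is 8/5 at row 2 (s2 leaves); pivot element 5.
Pivot on row 2; the obj-row RHS becomes 0 − (-1)·(8/5) = 8/5.
Next entering variable (most negative obj-row entry -7): x2.
Ratio test on column x2 — row 1: (49/5)/3 = 49/15; row 2: entry 0 ≤ 0; row 3: entry 0 ≤ 0; row 4: (92/5)/3 = 92/15. Minimum is 49/15 at row 1 (s1 leaves); pivot element 3.
After the second pivot the obj-row RHS is 8/5 − (-7)·(49/15) = 367/15.

367/15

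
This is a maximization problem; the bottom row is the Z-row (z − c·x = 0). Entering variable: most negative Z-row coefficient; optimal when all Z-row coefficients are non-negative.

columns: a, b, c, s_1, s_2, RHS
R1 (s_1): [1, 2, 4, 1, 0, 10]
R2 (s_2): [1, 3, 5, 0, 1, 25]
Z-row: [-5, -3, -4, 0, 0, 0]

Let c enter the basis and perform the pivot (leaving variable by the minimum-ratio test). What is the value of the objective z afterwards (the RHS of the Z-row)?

10

Ratio test on column c — row 1: 10/4 = 5/2; row 2: 25/5 = 5. Minimum is 5/2 at row 1 (s_1 leaves); pivot element 4.
Pivot on row 1; the Z-row RHS becomes 0 − (-4)·(5/2) = 10.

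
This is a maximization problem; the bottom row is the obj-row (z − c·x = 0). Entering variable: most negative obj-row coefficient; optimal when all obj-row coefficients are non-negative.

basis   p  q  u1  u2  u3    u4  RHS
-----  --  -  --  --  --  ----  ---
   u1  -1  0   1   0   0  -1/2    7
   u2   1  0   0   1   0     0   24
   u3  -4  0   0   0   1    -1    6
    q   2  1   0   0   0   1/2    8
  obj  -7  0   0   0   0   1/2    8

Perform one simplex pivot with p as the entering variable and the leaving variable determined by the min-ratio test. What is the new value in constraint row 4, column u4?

Ratio test on column p — row 1: entry -1 ≤ 0; row 2: 24/1 = 24; row 3: entry -4 ≤ 0; row 4: 8/2 = 4. Minimum is 4 at row 4 (q leaves); pivot element 2.
Divide row 4 by 2; eliminate column p from the other rows.
In the new row 4, the u4 entry is the old entry divided by the pivot: (1/2)/2 = 1/4.

1/4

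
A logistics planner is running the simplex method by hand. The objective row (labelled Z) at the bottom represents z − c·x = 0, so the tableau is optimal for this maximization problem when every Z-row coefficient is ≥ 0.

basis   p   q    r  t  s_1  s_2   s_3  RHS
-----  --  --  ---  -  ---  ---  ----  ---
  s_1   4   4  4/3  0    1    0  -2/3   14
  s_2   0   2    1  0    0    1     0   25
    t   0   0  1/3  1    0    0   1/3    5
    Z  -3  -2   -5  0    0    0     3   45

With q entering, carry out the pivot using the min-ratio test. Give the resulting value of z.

Ratio test on column q — row 1: 14/4 = 7/2; row 2: 25/2 = 25/2; row 3: entry 0 ≤ 0. Minimum is 7/2 at row 1 (s_1 leaves); pivot element 4.
Pivot on row 1; the Z-row RHS becomes 45 − (-2)·(7/2) = 52.

52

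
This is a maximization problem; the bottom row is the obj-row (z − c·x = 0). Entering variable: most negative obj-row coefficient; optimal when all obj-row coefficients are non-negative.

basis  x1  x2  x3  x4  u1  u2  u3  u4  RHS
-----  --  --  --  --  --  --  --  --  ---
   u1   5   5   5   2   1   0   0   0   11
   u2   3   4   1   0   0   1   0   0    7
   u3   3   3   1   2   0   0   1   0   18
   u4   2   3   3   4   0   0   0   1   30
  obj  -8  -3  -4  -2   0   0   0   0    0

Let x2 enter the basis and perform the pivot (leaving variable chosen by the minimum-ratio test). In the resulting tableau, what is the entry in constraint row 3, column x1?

Ratio test on column x2 — row 1: 11/5 = 11/5; row 2: 7/4 = 7/4; row 3: 18/3 = 6; row 4: 30/3 = 10. Minimum is 7/4 at row 2 (u2 leaves); pivot element 4.
Divide row 2 by 4; eliminate column x2 from the other rows.
Row 3 update in column x1: 3 − 3·(3/4) = 3/4.

3/4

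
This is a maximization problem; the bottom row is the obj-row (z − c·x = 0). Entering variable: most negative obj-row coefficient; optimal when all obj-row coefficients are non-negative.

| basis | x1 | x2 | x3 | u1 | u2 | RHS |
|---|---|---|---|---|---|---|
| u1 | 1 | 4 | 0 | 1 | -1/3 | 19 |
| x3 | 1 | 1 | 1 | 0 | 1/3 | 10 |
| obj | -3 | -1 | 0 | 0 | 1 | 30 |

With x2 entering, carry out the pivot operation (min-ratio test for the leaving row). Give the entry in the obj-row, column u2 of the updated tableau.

Ratio test on column x2 — row 1: 19/4 = 19/4; row 2: 10/1 = 10. Minimum is 19/4 at row 1 (u1 leaves); pivot element 4.
Divide row 1 by 4; eliminate column x2 from the other rows.
obj-row update in column u2: 1 − (-1)·(-1/12) = 11/12.

11/12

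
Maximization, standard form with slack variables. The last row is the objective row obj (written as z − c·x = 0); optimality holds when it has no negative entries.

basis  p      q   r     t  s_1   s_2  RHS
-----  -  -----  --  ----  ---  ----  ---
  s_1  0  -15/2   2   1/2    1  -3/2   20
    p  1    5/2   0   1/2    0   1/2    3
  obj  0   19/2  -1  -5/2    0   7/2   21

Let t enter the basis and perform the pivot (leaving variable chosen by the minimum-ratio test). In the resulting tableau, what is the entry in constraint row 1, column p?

-1

Ratio test on column t — row 1: 20/(1/2) = 40; row 2: 3/(1/2) = 6. Minimum is 6 at row 2 (p leaves); pivot element 1/2.
Divide row 2 by 1/2; eliminate column t from the other rows.
Row 1 update in column p: 0 − (1/2)·2 = -1.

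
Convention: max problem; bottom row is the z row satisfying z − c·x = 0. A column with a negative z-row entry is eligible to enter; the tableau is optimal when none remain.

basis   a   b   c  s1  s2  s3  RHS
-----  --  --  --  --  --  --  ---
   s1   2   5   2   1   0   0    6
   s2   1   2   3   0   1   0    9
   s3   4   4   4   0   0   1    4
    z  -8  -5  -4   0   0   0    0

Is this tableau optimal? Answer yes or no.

The z-row has a negative entry -8 in column a, so it is not optimal.

no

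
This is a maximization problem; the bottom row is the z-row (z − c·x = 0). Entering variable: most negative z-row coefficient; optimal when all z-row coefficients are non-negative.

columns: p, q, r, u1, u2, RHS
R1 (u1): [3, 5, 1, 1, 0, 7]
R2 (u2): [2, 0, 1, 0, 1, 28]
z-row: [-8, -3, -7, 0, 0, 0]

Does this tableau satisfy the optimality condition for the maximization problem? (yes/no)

The z-row has a negative entry -8 in column p, so it is not optimal.

no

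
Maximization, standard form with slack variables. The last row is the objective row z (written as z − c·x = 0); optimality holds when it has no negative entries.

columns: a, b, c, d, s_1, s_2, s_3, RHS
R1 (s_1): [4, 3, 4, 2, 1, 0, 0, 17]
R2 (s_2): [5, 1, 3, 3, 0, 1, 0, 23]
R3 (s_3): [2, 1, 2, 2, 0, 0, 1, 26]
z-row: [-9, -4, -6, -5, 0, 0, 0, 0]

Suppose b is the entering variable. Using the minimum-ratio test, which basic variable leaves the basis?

s_1

Column b entries and ratios — s_1: 17/3 = 17/3; s_2: 23/1 = 23; s_3: 26/1 = 26.
Smallest ratio is 17/3 in the row of s_1, so s_1 leaves.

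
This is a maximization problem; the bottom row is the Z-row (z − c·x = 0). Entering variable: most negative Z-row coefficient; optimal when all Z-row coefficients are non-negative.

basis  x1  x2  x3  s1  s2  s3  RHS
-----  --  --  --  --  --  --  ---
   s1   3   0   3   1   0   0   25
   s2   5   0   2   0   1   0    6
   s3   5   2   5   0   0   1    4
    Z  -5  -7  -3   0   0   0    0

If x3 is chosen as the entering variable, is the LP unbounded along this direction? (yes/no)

Column x3 has positive entries in row(s) 1, 2, 3, so the ratio test bounds it — not unbounded.

no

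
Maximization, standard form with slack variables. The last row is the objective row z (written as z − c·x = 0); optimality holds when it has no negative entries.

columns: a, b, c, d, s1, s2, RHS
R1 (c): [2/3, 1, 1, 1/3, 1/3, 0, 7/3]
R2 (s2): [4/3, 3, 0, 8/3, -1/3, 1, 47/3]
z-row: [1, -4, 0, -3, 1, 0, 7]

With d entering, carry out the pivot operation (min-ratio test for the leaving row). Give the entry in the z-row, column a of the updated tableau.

5/2

Ratio test on column d — row 1: (7/3)/(1/3) = 7; row 2: (47/3)/(8/3) = 47/8. Minimum is 47/8 at row 2 (s2 leaves); pivot element 8/3.
Divide row 2 by 8/3; eliminate column d from the other rows.
z-row update in column a: 1 − (-3)·(1/2) = 5/2.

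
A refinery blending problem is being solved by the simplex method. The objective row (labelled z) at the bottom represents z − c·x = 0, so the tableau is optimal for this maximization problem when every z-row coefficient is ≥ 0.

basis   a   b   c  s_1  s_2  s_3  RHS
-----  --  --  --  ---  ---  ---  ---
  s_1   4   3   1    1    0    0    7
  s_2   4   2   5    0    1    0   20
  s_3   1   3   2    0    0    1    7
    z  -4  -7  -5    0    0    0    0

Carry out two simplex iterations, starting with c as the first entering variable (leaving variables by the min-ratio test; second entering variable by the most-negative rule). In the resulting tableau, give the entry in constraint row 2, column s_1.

Ratio test on column c — row 1: 7/1 = 7; row 2: 20/5 = 4; row 3: 7/2 = 7/2. Minimum is 7/2 at row 3 (s_3 leaves); pivot element 2.
Divide row 3 by 2; eliminate column c from the other rows.
Second iteration: most negative z-row entry is -3/2 in column a, so a enters.
Ratio test on column a — row 1: (7/2)/(7/2) = 1; row 2: (5/2)/(3/2) = 5/3; row 3: (7/2)/(1/2) = 7. Minimum is 1 at row 1 (s_1 leaves); pivot element 7/2.
Divide row 1 by 7/2; eliminate column a from the other rows.
After both pivots, the entry at constraint row 2, column s_1 is -3/7.

-3/7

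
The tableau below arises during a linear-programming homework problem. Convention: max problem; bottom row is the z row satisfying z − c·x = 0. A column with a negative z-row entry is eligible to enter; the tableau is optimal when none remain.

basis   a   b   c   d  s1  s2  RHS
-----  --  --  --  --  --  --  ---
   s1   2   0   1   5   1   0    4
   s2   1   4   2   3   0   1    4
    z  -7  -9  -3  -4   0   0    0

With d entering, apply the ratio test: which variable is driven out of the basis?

s1

Column d entries and ratios — s1: 4/5 = 4/5; s2: 4/3 = 4/3.
Smallest ratio is 4/5 in the row of s1, so s1 leaves.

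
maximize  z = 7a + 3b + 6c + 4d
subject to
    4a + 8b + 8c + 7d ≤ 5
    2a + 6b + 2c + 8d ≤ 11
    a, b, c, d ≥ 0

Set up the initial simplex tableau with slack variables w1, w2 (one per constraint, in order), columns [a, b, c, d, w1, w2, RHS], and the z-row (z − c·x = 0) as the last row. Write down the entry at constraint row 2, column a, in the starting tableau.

Constraint 2 has coefficient 2 on a.

2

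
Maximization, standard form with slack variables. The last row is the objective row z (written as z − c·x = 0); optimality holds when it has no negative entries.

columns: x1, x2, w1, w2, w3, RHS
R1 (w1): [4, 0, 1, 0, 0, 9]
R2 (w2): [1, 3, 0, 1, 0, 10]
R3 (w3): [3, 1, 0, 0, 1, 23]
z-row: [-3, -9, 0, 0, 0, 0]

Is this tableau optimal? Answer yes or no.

The z-row has a negative entry -9 in column x2, so it is not optimal.

no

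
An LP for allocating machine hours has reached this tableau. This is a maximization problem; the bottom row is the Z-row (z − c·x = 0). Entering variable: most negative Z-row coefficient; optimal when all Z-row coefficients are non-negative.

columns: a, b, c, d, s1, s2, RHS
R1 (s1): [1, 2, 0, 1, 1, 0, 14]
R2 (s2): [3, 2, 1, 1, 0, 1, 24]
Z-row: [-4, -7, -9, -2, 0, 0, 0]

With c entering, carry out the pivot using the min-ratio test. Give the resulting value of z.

Ratio test on column c — row 1: entry 0 ≤ 0; row 2: 24/1 = 24. Minimum is 24 at row 2 (s2 leaves); pivot element 1.
Pivot on row 2; the Z-row RHS becomes 0 − (-9)·24 = 216.

216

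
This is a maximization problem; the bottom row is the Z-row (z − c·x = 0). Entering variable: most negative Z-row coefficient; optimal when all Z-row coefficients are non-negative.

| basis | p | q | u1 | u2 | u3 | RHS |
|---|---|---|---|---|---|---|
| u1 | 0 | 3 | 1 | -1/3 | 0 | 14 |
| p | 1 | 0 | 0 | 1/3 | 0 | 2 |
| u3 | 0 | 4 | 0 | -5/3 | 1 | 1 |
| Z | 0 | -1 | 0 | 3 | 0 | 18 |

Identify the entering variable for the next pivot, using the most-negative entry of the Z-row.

q

Negative Z-row entries: q: -1.
The most negative is -1 in column q, so q enters.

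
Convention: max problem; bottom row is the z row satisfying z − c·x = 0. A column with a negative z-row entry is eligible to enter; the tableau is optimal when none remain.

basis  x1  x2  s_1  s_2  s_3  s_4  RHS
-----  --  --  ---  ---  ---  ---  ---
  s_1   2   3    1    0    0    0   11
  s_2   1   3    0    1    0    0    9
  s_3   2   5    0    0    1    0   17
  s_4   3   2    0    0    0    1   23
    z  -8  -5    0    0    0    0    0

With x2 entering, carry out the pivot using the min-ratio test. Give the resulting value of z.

15

Ratio test on column x2 — row 1: 11/3 = 11/3; row 2: 9/3 = 3; row 3: 17/5 = 17/5; row 4: 23/2 = 23/2. Minimum is 3 at row 2 (s_2 leaves); pivot element 3.
Pivot on row 2; the z-row RHS becomes 0 − (-5)·3 = 15.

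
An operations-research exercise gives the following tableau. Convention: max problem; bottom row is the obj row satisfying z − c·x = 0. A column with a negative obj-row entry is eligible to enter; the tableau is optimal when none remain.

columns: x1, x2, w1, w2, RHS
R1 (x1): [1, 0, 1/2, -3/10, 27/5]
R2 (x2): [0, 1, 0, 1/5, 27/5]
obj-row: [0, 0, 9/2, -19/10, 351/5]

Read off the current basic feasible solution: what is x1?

x1 is basic (row 1); its value is the RHS of that row, 27/5.

27/5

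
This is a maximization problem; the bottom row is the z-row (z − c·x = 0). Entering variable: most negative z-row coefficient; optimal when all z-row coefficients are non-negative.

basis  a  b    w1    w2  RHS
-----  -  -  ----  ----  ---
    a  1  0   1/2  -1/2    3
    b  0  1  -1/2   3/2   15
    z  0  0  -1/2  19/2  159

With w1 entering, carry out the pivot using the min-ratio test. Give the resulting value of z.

Ratio test on column w1 — row 1: 3/(1/2) = 6; row 2: entry -1/2 ≤ 0. Minimum is 6 at row 1 (a leaves); pivot element 1/2.
Pivot on row 1; the z-row RHS becomes 159 − (-1/2)·6 = 162.

162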